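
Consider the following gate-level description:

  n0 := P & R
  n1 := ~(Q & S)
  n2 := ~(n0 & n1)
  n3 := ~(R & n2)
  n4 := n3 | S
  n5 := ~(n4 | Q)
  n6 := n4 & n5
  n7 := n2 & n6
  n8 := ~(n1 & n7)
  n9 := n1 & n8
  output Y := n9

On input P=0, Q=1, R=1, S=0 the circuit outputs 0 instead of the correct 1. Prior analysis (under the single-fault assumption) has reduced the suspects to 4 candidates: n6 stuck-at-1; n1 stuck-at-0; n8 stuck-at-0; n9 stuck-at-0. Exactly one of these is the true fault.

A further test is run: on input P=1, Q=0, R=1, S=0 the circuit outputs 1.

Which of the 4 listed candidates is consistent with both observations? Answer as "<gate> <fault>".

n6 stuck-at-1

Evaluate each candidate on input P=1, Q=0, R=1, S=0:
  n6 stuck-at-1: n0=1, n1=1, n2=0, n3=1, n4=1, n5=0, n6=1 [stuck-at-1], n7=0, n8=1, n9=1 → 1 — matches
  n1 stuck-at-0: n0=1, n1=0 [stuck-at-0], n2=1, n3=0, n4=0, n5=1, n6=0, n7=0, n8=1, n9=0 → 0 — eliminated
  n8 stuck-at-0: n0=1, n1=1, n2=0, n3=1, n4=1, n5=0, n6=0, n7=0, n8=0 [stuck-at-0], n9=0 → 0 — eliminated
  n9 stuck-at-0: n0=1, n1=1, n2=0, n3=1, n4=1, n5=0, n6=0, n7=0, n8=1, n9=0 [stuck-at-0] → 0 — eliminated
Only n6 stuck-at-1 reproduces the observed 1.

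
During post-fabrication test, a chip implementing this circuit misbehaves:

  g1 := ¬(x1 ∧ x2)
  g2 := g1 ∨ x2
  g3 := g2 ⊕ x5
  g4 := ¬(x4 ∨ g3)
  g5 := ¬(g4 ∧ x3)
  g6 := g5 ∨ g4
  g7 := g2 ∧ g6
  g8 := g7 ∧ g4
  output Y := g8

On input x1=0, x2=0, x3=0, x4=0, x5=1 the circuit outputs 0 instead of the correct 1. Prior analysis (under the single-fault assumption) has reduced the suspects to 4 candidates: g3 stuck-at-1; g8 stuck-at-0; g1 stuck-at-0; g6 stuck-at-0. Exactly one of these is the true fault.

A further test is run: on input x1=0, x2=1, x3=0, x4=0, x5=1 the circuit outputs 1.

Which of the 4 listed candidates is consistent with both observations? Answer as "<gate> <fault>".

g1 stuck-at-0

Evaluate each candidate on input x1=0, x2=1, x3=0, x4=0, x5=1:
  g3 stuck-at-1: g1=1, g2=1, g3=1 [stuck-at-1], g4=0, g5=1, g6=1, g7=1, g8=0 → 0 — eliminated
  g8 stuck-at-0: g1=1, g2=1, g3=0, g4=1, g5=1, g6=1, g7=1, g8=0 [stuck-at-0] → 0 — eliminated
  g1 stuck-at-0: g1=0 [stuck-at-0], g2=1, g3=0, g4=1, g5=1, g6=1, g7=1, g8=1 → 1 — matches
  g6 stuck-at-0: g1=1, g2=1, g3=0, g4=1, g5=1, g6=0 [stuck-at-0], g7=0, g8=0 → 0 — eliminated
Only g1 stuck-at-0 reproduces the observed 1.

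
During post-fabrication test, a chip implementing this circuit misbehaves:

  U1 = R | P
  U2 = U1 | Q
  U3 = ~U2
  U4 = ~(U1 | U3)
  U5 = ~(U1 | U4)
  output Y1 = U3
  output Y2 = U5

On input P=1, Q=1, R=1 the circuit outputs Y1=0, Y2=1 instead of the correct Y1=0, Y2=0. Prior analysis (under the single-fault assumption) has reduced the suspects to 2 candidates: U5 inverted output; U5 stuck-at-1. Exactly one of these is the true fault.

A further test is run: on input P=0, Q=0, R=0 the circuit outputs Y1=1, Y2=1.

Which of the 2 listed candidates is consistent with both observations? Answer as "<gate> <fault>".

U5 stuck-at-1

Evaluate each candidate on input P=0, Q=0, R=0:
  U5 inverted output: U1=0, U2=0, U3=1, U4=0, U5=0 [inverted output] → Y1=1, Y2=0 — eliminated
  U5 stuck-at-1: U1=0, U2=0, U3=1, U4=0, U5=1 [stuck-at-1] → Y1=1, Y2=1 — matches
Only U5 stuck-at-1 reproduces the observed Y1=1, Y2=1.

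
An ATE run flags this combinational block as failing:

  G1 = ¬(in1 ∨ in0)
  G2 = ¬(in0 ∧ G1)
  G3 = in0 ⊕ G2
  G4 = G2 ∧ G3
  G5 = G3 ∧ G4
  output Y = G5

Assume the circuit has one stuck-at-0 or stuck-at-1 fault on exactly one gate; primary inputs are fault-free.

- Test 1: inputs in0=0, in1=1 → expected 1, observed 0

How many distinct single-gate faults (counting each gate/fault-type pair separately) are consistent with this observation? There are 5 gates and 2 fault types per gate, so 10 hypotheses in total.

Fault-free: G1=0, G2=1, G3=1, G4=1, G5=1 → 1. Observed 0.
  G1 stuck-at-0: output 1 ✗
  G1 stuck-at-1: output 1 ✗
  G2 stuck-at-0: output 0 ✓
  G2 stuck-at-1: output 1 ✗
  G3 stuck-at-0: output 0 ✓
  G3 stuck-at-1: output 1 ✗
  G4 stuck-at-0: output 0 ✓
  G4 stuck-at-1: output 1 ✗
  G5 stuck-at-0: output 0 ✓
  G5 stuck-at-1: output 1 ✗
Consistent faults: {G2 stuck-at-0, G3 stuck-at-0, G4 stuck-at-0, G5 stuck-at-0} — 4 in all.

4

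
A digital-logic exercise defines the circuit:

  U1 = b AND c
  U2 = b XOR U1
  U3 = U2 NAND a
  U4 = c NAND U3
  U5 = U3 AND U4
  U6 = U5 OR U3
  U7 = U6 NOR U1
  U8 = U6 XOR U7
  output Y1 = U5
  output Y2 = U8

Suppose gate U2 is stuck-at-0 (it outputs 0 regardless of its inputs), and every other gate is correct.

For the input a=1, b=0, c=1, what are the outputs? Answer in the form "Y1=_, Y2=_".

Y1=0, Y2=1

Propagate with U2 forced: U1=0, U2=0 [stuck-at-0], U3=1, U4=0, U5=0, U6=1, U7=0, U8=1.
So the outputs are Y1=0, Y2=1. (Same as the fault-free value — the fault is masked on this input.)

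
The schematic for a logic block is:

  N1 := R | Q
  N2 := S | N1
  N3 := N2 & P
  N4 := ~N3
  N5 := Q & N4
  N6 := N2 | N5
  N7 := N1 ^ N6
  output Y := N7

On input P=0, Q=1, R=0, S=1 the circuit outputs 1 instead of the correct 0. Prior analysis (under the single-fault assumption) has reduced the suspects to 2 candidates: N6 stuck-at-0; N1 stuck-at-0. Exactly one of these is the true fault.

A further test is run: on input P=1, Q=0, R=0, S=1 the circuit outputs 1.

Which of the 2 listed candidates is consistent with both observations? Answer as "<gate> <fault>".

Evaluate each candidate on input P=1, Q=0, R=0, S=1:
  N6 stuck-at-0: N1=0, N2=1, N3=1, N4=0, N5=0, N6=0 [stuck-at-0], N7=0 → 0 — eliminated
  N1 stuck-at-0: N1=0 [stuck-at-0], N2=1, N3=1, N4=0, N5=0, N6=1, N7=1 → 1 — matches
Only N1 stuck-at-0 reproduces the observed 1.

N1 stuck-at-0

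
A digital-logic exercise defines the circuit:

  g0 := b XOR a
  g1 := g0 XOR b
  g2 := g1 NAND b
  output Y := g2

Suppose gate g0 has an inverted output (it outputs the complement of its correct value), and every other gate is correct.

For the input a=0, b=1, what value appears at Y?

Propagate with g0 forced: g0=0 [inverted output], g1=1, g2=0.
So Y = 0. (Without the fault it would be 1.)

0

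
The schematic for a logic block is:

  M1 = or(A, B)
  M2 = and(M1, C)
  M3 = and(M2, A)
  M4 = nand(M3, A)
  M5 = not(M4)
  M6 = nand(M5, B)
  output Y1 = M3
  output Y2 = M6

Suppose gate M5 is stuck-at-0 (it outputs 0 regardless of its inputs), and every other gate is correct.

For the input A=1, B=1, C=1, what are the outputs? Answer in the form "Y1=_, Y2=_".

Propagate with M5 forced: M1=1, M2=1, M3=1, M4=0, M5=0 [stuck-at-0], M6=1.
So the outputs are Y1=1, Y2=1. (Without the fault they would be Y1=1, Y2=0.)

Y1=1, Y2=1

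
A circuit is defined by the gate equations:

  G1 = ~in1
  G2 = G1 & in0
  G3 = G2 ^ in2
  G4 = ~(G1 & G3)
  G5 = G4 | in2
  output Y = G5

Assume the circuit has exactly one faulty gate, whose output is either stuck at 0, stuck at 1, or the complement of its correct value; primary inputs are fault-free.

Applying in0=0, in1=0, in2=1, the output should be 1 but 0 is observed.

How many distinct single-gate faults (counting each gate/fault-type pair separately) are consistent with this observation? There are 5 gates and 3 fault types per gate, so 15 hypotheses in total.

2

Fault-free: G1=1, G2=0, G3=1, G4=0, G5=1 → 1. Observed 0.
  G1: none of the 3 fault types match ✗
  G2: none of the 3 fault types match ✗
  G3: none of the 3 fault types match ✗
  G4: none of the 3 fault types match ✗
  G5: stuck-at-0, inverted output ✓; others ✗
Consistent faults: {G5 stuck-at-0, G5 inverted output} — 2 in all.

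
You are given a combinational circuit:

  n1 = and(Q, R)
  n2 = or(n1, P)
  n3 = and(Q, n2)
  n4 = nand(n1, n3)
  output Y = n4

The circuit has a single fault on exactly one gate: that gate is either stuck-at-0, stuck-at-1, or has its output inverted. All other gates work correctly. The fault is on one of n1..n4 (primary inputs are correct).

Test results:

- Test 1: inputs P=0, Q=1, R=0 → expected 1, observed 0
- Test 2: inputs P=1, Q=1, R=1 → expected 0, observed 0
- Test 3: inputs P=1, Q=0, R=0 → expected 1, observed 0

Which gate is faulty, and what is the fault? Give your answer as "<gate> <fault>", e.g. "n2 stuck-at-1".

Fault-free values for test 1 (P=0, Q=1, R=0): n1=0, n2=0, n3=0, n4=1, giving Y=1. Observed 0.
Test 1: faults giving observed 0 are {n1 stuck-at-1, n1 inverted output, n4 stuck-at-0, n4 inverted output}.
Test 2 (P=1, Q=1, R=1): fault-free n1=1, n2=1, n3=1, n4=0 → 0; observed 0. Eliminates n1 inverted output, n4 inverted output.
Test 3 (P=1, Q=0, R=0): fault-free n1=0, n2=1, n3=0, n4=1 → 1; observed 0. Eliminates n1 stuck-at-1.
Only n4 stuck-at-0 is consistent with every test.

n4 stuck-at-0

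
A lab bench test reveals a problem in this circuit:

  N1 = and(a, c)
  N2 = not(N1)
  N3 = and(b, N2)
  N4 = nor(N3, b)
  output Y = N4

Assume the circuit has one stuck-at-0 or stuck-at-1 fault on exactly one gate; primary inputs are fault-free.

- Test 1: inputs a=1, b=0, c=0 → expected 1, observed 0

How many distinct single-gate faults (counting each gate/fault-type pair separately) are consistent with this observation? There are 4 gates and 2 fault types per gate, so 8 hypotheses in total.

2

Fault-free: N1=0, N2=1, N3=0, N4=1 → 1. Observed 0.
  N1 stuck-at-0: output 1 ✗
  N1 stuck-at-1: output 1 ✗
  N2 stuck-at-0: output 1 ✗
  N2 stuck-at-1: output 1 ✗
  N3 stuck-at-0: output 1 ✗
  N3 stuck-at-1: output 0 ✓
  N4 stuck-at-0: output 0 ✓
  N4 stuck-at-1: output 1 ✗
Consistent faults: {N3 stuck-at-1, N4 stuck-at-0} — 2 in all.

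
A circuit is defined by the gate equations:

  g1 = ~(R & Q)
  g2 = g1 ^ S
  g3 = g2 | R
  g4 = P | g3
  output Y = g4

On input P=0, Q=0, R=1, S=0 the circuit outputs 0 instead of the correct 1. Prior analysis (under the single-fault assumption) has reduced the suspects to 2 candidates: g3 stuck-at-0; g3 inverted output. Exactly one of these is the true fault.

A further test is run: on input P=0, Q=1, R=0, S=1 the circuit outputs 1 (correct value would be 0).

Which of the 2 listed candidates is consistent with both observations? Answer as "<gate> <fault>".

g3 inverted output

Evaluate each candidate on input P=0, Q=1, R=0, S=1:
  g3 stuck-at-0: g1=1, g2=0, g3=0 [stuck-at-0], g4=0 → 0 — eliminated
  g3 inverted output: g1=1, g2=0, g3=1 [inverted output], g4=1 → 1 — matches
Only g3 inverted output reproduces the observed 1.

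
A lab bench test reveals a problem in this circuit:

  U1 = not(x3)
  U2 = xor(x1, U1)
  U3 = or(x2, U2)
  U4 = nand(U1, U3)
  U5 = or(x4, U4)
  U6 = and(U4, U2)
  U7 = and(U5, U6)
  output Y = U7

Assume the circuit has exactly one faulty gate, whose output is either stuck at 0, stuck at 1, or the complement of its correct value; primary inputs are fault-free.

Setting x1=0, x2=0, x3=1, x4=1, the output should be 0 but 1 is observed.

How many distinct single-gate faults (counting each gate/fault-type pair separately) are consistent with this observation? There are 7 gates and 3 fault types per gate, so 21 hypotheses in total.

Fault-free: U1=0, U2=0, U3=0, U4=1, U5=1, U6=0, U7=0 → 0. Observed 1.
  U1: none of the 3 fault types match ✗
  U2: stuck-at-1, inverted output ✓; others ✗
  U3: none of the 3 fault types match ✗
  U4: none of the 3 fault types match ✗
  U5: none of the 3 fault types match ✗
  U6: stuck-at-1, inverted output ✓; others ✗
  U7: stuck-at-1, inverted output ✓; others ✗
Consistent faults: {U2 stuck-at-1, U2 inverted output, U6 stuck-at-1, U6 inverted output, U7 stuck-at-1, U7 inverted output} — 6 in all.

6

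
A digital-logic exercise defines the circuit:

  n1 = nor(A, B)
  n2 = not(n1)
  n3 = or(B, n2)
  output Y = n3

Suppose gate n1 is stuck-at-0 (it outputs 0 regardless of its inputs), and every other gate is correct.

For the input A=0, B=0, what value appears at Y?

Propagate with n1 forced: n1=0 [stuck-at-0], n2=1, n3=1.
So Y = 1. (Without the fault it would be 0.)

1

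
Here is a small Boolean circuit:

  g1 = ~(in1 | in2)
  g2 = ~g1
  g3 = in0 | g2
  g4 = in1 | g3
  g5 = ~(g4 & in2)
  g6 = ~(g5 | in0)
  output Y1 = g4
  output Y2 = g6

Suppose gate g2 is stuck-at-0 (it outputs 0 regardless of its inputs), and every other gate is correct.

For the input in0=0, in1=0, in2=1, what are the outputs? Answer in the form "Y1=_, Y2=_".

Y1=0, Y2=0

Propagate with g2 forced: g1=0, g2=0 [stuck-at-0], g3=0, g4=0, g5=1, g6=0.
So the outputs are Y1=0, Y2=0. (Without the fault they would be Y1=1, Y2=1.)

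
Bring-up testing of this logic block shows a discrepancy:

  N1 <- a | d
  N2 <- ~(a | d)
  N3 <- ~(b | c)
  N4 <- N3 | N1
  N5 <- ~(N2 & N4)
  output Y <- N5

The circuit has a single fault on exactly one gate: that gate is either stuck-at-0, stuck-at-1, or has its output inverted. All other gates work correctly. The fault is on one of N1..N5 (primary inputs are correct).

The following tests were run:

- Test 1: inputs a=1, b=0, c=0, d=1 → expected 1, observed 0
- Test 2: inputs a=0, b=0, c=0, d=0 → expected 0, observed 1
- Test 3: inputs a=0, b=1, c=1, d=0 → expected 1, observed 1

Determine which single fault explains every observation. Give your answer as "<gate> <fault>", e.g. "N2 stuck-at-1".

N2 inverted output

Fault-free values for test 1 (a=1, b=0, c=0, d=1): N1=1, N2=0, N3=1, N4=1, N5=1, giving Y=1. Observed 0.
Test 1: faults giving observed 0 are {N2 stuck-at-1, N2 inverted output, N5 stuck-at-0, N5 inverted output}.
Test 2 (a=0, b=0, c=0, d=0): fault-free N1=0, N2=1, N3=1, N4=1, N5=0 → 0; observed 1. Eliminates N2 stuck-at-1, N5 stuck-at-0.
Test 3 (a=0, b=1, c=1, d=0): fault-free N1=0, N2=1, N3=0, N4=0, N5=1 → 1; observed 1. Eliminates N5 inverted output.
Only N2 inverted output is consistent with every test.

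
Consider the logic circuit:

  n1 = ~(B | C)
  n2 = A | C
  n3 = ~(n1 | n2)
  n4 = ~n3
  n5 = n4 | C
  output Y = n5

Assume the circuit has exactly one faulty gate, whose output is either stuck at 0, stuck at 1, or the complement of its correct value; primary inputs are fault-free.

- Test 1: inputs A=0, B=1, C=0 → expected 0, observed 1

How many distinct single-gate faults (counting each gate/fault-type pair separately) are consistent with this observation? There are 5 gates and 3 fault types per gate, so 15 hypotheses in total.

10

Fault-free: n1=0, n2=0, n3=1, n4=0, n5=0 → 0. Observed 1.
  n1: stuck-at-1, inverted output ✓; others ✗
  n2: stuck-at-1, inverted output ✓; others ✗
  n3: stuck-at-0, inverted output ✓; others ✗
  n4: stuck-at-1, inverted output ✓; others ✗
  n5: stuck-at-1, inverted output ✓; others ✗
Consistent faults: {n1 stuck-at-1, n1 inverted output, n2 stuck-at-1, n2 inverted output, n3 stuck-at-0, n3 inverted output, n4 stuck-at-1, n4 inverted output, n5 stuck-at-1, n5 inverted output} — 10 in all.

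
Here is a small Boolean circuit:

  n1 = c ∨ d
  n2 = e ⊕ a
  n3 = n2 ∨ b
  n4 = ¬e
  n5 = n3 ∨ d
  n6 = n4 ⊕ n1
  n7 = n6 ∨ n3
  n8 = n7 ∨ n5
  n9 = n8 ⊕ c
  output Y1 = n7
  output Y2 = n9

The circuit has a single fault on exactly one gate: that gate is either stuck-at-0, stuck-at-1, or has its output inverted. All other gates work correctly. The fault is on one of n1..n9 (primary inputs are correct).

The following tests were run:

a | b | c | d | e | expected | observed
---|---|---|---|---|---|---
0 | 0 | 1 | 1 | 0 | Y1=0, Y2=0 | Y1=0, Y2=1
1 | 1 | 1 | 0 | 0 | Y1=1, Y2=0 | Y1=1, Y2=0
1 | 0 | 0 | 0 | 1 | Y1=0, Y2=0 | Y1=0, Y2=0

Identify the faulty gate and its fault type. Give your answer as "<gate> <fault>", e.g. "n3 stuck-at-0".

n5 stuck-at-0

Fault-free values for test 1 (a=0, b=0, c=1, d=1, e=0): n1=1, n2=0, n3=0, n4=1, n5=1, n6=0, n7=0, n8=1, n9=0, giving Y1=0, Y2=0. Observed Y1=0, Y2=1.
Test 1: faults giving observed Y1=0, Y2=1 are {n5 stuck-at-0, n5 inverted output, n8 stuck-at-0, n8 inverted output, n9 stuck-at-1, n9 inverted output}.
Test 2 (a=1, b=1, c=1, d=0, e=0): fault-free n1=1, n2=1, n3=1, n4=1, n5=1, n6=0, n7=1, n8=1, n9=0 → Y1=1, Y2=0; observed Y1=1, Y2=0. Eliminates n8 stuck-at-0, n8 inverted output, n9 stuck-at-1, n9 inverted output.
Test 3 (a=1, b=0, c=0, d=0, e=1): fault-free n1=0, n2=0, n3=0, n4=0, n5=0, n6=0, n7=0, n8=0, n9=0 → Y1=0, Y2=0; observed Y1=0, Y2=0. Eliminates n5 inverted output.
Only n5 stuck-at-0 is consistent with every test.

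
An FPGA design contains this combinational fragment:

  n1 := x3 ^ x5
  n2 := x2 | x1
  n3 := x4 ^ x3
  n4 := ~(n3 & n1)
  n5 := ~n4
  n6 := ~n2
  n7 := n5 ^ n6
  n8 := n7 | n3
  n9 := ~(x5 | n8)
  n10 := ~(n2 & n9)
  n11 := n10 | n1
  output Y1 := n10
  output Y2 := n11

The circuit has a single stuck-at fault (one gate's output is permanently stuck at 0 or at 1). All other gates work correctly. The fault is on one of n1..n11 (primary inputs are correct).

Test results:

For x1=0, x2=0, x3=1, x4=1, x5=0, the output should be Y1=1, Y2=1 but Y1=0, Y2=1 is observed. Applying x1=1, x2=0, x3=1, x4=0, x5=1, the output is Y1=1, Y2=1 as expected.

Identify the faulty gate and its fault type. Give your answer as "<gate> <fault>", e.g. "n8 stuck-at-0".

n2 stuck-at-1

Fault-free values for test 1 (x1=0, x2=0, x3=1, x4=1, x5=0): n1=1, n2=0, n3=0, n4=1, n5=0, n6=1, n7=1, n8=1, n9=0, n10=1, n11=1, giving Y1=1, Y2=1. Observed Y1=0, Y2=1.
Test 1: faults giving observed Y1=0, Y2=1 are {n2 stuck-at-1, n10 stuck-at-0}.
Test 2 (x1=1, x2=0, x3=1, x4=0, x5=1): fault-free n1=0, n2=1, n3=1, n4=1, n5=0, n6=0, n7=0, n8=1, n9=0, n10=1, n11=1 → Y1=1, Y2=1; observed Y1=1, Y2=1. Eliminates n10 stuck-at-0.
Only n2 stuck-at-1 is consistent with every test.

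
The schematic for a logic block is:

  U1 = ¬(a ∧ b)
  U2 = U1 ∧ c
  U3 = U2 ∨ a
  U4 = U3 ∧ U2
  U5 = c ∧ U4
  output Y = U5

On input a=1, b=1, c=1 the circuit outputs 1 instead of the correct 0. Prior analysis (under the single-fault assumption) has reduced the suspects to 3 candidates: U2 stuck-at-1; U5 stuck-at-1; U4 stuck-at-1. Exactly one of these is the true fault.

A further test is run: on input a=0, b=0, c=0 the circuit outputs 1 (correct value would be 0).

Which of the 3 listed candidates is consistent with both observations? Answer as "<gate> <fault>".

Evaluate each candidate on input a=0, b=0, c=0:
  U2 stuck-at-1: U1=1, U2=1 [stuck-at-1], U3=1, U4=1, U5=0 → 0 — eliminated
  U5 stuck-at-1: U1=1, U2=0, U3=0, U4=0, U5=1 [stuck-at-1] → 1 — matches
  U4 stuck-at-1: U1=1, U2=0, U3=0, U4=1 [stuck-at-1], U5=0 → 0 — eliminated
Only U5 stuck-at-1 reproduces the observed 1.

U5 stuck-at-1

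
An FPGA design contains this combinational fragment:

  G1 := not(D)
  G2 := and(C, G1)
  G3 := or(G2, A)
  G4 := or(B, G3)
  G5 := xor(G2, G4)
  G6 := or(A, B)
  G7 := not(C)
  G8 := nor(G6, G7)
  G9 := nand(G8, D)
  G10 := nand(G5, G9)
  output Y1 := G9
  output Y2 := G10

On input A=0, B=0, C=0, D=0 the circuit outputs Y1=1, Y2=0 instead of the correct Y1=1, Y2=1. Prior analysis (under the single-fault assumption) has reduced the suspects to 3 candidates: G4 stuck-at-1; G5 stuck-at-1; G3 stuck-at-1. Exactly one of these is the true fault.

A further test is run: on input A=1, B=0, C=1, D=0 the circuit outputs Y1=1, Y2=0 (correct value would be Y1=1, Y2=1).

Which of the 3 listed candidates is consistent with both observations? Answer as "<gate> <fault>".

G5 stuck-at-1

Evaluate each candidate on input A=1, B=0, C=1, D=0:
  G4 stuck-at-1: G1=1, G2=1, G3=1, G4=1 [stuck-at-1], G5=0, G6=1, G7=0, G8=0, G9=1, G10=1 → Y1=1, Y2=1 — eliminated
  G5 stuck-at-1: G1=1, G2=1, G3=1, G4=1, G5=1 [stuck-at-1], G6=1, G7=0, G8=0, G9=1, G10=0 → Y1=1, Y2=0 — matches
  G3 stuck-at-1: G1=1, G2=1, G3=1 [stuck-at-1], G4=1, G5=0, G6=1, G7=0, G8=0, G9=1, G10=1 → Y1=1, Y2=1 — eliminated
Only G5 stuck-at-1 reproduces the observed Y1=1, Y2=0.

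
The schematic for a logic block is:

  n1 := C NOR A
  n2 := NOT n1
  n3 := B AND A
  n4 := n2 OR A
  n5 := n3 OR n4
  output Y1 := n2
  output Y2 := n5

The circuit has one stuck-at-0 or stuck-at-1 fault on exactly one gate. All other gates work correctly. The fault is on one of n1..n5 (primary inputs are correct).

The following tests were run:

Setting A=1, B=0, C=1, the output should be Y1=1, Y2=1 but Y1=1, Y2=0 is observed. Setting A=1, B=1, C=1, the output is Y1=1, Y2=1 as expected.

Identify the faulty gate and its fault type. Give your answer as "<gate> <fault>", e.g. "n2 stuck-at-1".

n4 stuck-at-0

Fault-free values for test 1 (A=1, B=0, C=1): n1=0, n2=1, n3=0, n4=1, n5=1, giving Y1=1, Y2=1. Observed Y1=1, Y2=0.
Test 1: faults giving observed Y1=1, Y2=0 are {n4 stuck-at-0, n5 stuck-at-0}.
Test 2 (A=1, B=1, C=1): fault-free n1=0, n2=1, n3=1, n4=1, n5=1 → Y1=1, Y2=1; observed Y1=1, Y2=1. Eliminates n5 stuck-at-0.
Only n4 stuck-at-0 is consistent with every test.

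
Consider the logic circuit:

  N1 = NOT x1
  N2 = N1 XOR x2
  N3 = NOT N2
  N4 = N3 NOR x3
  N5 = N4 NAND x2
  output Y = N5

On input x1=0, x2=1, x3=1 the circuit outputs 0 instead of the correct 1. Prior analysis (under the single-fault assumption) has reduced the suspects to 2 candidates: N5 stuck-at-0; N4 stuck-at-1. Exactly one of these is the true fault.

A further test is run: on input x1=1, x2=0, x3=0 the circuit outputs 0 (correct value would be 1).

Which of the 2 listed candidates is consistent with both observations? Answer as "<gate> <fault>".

N5 stuck-at-0

Evaluate each candidate on input x1=1, x2=0, x3=0:
  N5 stuck-at-0: N1=0, N2=0, N3=1, N4=0, N5=0 [stuck-at-0] → 0 — matches
  N4 stuck-at-1: N1=0, N2=0, N3=1, N4=1 [stuck-at-1], N5=1 → 1 — eliminated
Only N5 stuck-at-0 reproduces the observed 0.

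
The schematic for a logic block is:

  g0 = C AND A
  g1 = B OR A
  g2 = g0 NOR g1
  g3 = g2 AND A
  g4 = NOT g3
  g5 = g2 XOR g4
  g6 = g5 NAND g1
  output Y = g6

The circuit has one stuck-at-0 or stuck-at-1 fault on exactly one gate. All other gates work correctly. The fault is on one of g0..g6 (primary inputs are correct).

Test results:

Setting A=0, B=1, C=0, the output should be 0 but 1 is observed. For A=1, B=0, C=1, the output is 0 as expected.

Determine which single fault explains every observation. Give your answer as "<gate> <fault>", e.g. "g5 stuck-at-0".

g2 stuck-at-1

Fault-free values for test 1 (A=0, B=1, C=0): g0=0, g1=1, g2=0, g3=0, g4=1, g5=1, g6=0, giving Y=0. Observed 1.
Test 1: faults giving observed 1 are {g1 stuck-at-0, g2 stuck-at-1, g3 stuck-at-1, g4 stuck-at-0, g5 stuck-at-0, g6 stuck-at-1}.
Test 2 (A=1, B=0, C=1): fault-free g0=1, g1=1, g2=0, g3=0, g4=1, g5=1, g6=0 → 0; observed 0. Eliminates g1 stuck-at-0, g3 stuck-at-1, g4 stuck-at-0, g5 stuck-at-0, g6 stuck-at-1.
Only g2 stuck-at-1 is consistent with every test.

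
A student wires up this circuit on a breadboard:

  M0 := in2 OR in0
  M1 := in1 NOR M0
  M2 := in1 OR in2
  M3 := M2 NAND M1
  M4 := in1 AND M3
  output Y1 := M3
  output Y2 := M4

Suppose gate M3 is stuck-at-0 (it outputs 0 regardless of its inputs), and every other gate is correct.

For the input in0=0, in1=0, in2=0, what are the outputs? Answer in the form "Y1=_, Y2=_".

Propagate with M3 forced: M0=0, M1=1, M2=0, M3=0 [stuck-at-0], M4=0.
So the outputs are Y1=0, Y2=0. (Without the fault they would be Y1=1, Y2=0.)

Y1=0, Y2=0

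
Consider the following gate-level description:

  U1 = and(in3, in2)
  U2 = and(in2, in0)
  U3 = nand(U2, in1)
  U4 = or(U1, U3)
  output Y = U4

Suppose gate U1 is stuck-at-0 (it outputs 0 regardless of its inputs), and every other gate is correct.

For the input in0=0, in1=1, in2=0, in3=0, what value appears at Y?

Propagate with U1 forced: U1=0 [stuck-at-0], U2=0, U3=1, U4=1.
So Y = 1. (Same as the fault-free value — the fault is masked on this input.)

1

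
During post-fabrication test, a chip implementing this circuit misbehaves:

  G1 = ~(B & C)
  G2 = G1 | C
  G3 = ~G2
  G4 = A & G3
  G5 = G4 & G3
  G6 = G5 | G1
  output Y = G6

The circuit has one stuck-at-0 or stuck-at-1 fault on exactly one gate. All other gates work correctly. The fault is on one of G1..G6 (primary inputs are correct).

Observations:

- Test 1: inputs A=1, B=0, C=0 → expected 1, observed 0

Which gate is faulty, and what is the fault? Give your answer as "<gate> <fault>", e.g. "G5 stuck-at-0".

Fault-free values for test 1 (A=1, B=0, C=0): G1=1, G2=1, G3=0, G4=0, G5=0, G6=1, giving Y=1. Observed 0.
Test 1: faults giving observed 0 are {G6 stuck-at-0}.
Only G6 stuck-at-0 is consistent with every test.

G6 stuck-at-0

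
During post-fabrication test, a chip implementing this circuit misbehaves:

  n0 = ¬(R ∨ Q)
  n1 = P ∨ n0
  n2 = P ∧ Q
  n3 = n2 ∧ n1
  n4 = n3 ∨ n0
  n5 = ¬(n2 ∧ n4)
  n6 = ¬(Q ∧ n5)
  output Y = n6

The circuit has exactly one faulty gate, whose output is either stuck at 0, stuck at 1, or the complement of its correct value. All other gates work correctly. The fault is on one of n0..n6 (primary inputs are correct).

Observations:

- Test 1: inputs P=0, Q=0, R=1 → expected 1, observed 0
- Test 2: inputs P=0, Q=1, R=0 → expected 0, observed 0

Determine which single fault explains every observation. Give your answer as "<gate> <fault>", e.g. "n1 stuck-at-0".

n6 stuck-at-0

Fault-free values for test 1 (P=0, Q=0, R=1): n0=0, n1=0, n2=0, n3=0, n4=0, n5=1, n6=1, giving Y=1. Observed 0.
Test 1: faults giving observed 0 are {n6 stuck-at-0, n6 inverted output}.
Test 2 (P=0, Q=1, R=0): fault-free n0=0, n1=0, n2=0, n3=0, n4=0, n5=1, n6=0 → 0; observed 0. Eliminates n6 inverted output.
Only n6 stuck-at-0 is consistent with every test.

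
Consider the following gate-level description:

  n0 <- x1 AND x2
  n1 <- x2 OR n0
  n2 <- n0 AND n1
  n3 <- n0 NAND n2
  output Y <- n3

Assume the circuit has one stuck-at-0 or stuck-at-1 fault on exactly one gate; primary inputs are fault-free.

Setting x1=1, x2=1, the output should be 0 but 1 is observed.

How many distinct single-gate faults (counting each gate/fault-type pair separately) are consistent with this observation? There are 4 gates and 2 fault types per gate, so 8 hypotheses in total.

Fault-free: n0=1, n1=1, n2=1, n3=0 → 0. Observed 1.
  n0 stuck-at-0: output 1 ✓
  n0 stuck-at-1: output 0 ✗
  n1 stuck-at-0: output 1 ✓
  n1 stuck-at-1: output 0 ✗
  n2 stuck-at-0: output 1 ✓
  n2 stuck-at-1: output 0 ✗
  n3 stuck-at-0: output 0 ✗
  n3 stuck-at-1: output 1 ✓
Consistent faults: {n0 stuck-at-0, n1 stuck-at-0, n2 stuck-at-0, n3 stuck-at-1} — 4 in all.

4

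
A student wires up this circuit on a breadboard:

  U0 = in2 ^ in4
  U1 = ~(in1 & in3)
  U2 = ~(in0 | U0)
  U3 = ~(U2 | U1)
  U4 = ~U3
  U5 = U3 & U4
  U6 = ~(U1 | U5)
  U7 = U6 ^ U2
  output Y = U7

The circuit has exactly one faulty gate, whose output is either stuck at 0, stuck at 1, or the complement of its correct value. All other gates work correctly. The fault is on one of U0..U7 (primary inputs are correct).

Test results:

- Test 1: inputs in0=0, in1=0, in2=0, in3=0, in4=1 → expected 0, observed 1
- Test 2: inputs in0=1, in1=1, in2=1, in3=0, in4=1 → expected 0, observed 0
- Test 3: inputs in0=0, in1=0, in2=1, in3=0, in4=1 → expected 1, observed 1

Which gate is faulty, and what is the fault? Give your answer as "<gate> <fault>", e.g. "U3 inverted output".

Fault-free values for test 1 (in0=0, in1=0, in2=0, in3=0, in4=1): U0=1, U1=1, U2=0, U3=0, U4=1, U5=0, U6=0, U7=0, giving Y=0. Observed 1.
Test 1: faults giving observed 1 are {U0 stuck-at-0, U0 inverted output, U1 stuck-at-0, U1 inverted output, U2 stuck-at-1, U2 inverted output, U6 stuck-at-1, U6 inverted output, U7 stuck-at-1, U7 inverted output}.
Test 2 (in0=1, in1=1, in2=1, in3=0, in4=1): fault-free U0=0, U1=1, U2=0, U3=0, U4=1, U5=0, U6=0, U7=0 → 0; observed 0. Eliminates U1 stuck-at-0, U1 inverted output, U2 stuck-at-1, U2 inverted output, U6 stuck-at-1, U6 inverted output, U7 stuck-at-1, U7 inverted output.
Test 3 (in0=0, in1=0, in2=1, in3=0, in4=1): fault-free U0=0, U1=1, U2=1, U3=0, U4=1, U5=0, U6=0, U7=1 → 1; observed 1. Eliminates U0 inverted output.
Only U0 stuck-at-0 is consistent with every test.

U0 stuck-at-0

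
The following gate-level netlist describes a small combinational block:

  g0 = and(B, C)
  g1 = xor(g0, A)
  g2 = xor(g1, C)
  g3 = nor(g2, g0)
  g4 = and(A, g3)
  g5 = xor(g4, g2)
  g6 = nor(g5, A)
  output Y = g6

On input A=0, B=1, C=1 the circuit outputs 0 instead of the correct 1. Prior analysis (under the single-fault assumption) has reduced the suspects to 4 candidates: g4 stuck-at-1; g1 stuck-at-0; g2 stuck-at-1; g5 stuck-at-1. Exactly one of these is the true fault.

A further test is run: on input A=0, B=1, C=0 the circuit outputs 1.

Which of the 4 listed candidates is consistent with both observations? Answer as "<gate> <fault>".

g1 stuck-at-0

Evaluate each candidate on input A=0, B=1, C=0:
  g4 stuck-at-1: g0=0, g1=0, g2=0, g3=1, g4=1 [stuck-at-1], g5=1, g6=0 → 0 — eliminated
  g1 stuck-at-0: g0=0, g1=0 [stuck-at-0], g2=0, g3=1, g4=0, g5=0, g6=1 → 1 — matches
  g2 stuck-at-1: g0=0, g1=0, g2=1 [stuck-at-1], g3=0, g4=0, g5=1, g6=0 → 0 — eliminated
  g5 stuck-at-1: g0=0, g1=0, g2=0, g3=1, g4=0, g5=1 [stuck-at-1], g6=0 → 0 — eliminated
Only g1 stuck-at-0 reproduces the observed 1.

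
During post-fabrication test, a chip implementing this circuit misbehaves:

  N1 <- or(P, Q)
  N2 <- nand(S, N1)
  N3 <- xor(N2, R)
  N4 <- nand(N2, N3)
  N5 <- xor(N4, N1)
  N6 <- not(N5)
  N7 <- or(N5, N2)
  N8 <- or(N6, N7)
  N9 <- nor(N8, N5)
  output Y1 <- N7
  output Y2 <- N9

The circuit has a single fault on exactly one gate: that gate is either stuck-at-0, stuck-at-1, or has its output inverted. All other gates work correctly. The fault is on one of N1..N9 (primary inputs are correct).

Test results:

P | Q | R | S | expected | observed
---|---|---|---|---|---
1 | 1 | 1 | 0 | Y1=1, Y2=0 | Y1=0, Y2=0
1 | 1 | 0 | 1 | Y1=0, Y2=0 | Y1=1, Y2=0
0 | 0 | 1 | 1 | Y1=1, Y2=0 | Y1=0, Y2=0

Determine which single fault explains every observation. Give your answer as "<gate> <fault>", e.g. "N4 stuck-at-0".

Fault-free values for test 1 (P=1, Q=1, R=1, S=0): N1=1, N2=1, N3=0, N4=1, N5=0, N6=1, N7=1, N8=1, N9=0, giving Y1=1, Y2=0. Observed Y1=0, Y2=0.
Test 1: faults giving observed Y1=0, Y2=0 are {N2 stuck-at-0, N2 inverted output, N7 stuck-at-0, N7 inverted output}.
Test 2 (P=1, Q=1, R=0, S=1): fault-free N1=1, N2=0, N3=0, N4=1, N5=0, N6=1, N7=0, N8=1, N9=0 → Y1=0, Y2=0; observed Y1=1, Y2=0. Eliminates N2 stuck-at-0, N7 stuck-at-0.
Test 3 (P=0, Q=0, R=1, S=1): fault-free N1=0, N2=1, N3=0, N4=1, N5=1, N6=0, N7=1, N8=1, N9=0 → Y1=1, Y2=0; observed Y1=0, Y2=0. Eliminates N2 inverted output.
Only N7 inverted output is consistent with every test.

N7 inverted output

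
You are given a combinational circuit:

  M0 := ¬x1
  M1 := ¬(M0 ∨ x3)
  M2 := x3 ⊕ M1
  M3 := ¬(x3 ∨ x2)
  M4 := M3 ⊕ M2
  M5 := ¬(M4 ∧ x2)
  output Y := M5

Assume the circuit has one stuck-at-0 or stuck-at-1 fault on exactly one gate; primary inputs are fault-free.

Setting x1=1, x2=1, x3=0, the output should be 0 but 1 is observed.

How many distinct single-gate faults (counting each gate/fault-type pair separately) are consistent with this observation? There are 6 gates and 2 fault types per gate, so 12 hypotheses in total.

Fault-free: M0=0, M1=1, M2=1, M3=0, M4=1, M5=0 → 0. Observed 1.
  M0 stuck-at-0: output 0 ✗
  M0 stuck-at-1: output 1 ✓
  M1 stuck-at-0: output 1 ✓
  M1 stuck-at-1: output 0 ✗
  M2 stuck-at-0: output 1 ✓
  M2 stuck-at-1: output 0 ✗
  M3 stuck-at-0: output 0 ✗
  M3 stuck-at-1: output 1 ✓
  M4 stuck-at-0: output 1 ✓
  M4 stuck-at-1: output 0 ✗
  M5 stuck-at-0: output 0 ✗
  M5 stuck-at-1: output 1 ✓
Consistent faults: {M0 stuck-at-1, M1 stuck-at-0, M2 stuck-at-0, M3 stuck-at-1, M4 stuck-at-0, M5 stuck-at-1} — 6 in all.

6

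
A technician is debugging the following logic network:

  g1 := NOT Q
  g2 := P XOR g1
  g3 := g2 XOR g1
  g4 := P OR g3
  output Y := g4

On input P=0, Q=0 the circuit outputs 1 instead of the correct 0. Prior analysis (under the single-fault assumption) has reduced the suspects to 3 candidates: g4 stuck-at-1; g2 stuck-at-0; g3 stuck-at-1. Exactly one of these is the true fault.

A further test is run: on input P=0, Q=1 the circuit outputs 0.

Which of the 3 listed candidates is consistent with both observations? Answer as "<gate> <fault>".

g2 stuck-at-0

Evaluate each candidate on input P=0, Q=1:
  g4 stuck-at-1: g1=0, g2=0, g3=0, g4=1 [stuck-at-1] → 1 — eliminated
  g2 stuck-at-0: g1=0, g2=0 [stuck-at-0], g3=0, g4=0 → 0 — matches
  g3 stuck-at-1: g1=0, g2=0, g3=1 [stuck-at-1], g4=1 → 1 — eliminated
Only g2 stuck-at-0 reproduces the observed 0.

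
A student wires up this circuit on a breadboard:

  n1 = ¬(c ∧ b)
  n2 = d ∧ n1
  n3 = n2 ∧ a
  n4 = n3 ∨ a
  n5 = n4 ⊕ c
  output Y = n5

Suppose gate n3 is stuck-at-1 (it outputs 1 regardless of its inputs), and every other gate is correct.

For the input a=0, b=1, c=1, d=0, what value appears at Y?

0

Propagate with n3 forced: n1=0, n2=0, n3=1 [stuck-at-1], n4=1, n5=0.
So Y = 0. (Without the fault it would be 1.)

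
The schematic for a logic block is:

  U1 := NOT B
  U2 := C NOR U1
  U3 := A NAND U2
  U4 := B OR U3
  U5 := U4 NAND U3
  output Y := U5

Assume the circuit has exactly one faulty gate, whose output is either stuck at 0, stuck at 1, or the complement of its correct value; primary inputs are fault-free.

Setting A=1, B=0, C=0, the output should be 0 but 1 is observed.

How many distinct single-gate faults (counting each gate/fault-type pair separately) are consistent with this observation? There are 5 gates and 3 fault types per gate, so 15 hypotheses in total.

Fault-free: U1=1, U2=0, U3=1, U4=1, U5=0 → 0. Observed 1.
  U1: stuck-at-0, inverted output ✓; others ✗
  U2: stuck-at-1, inverted output ✓; others ✗
  U3: stuck-at-0, inverted output ✓; others ✗
  U4: stuck-at-0, inverted output ✓; others ✗
  U5: stuck-at-1, inverted output ✓; others ✗
Consistent faults: {U1 stuck-at-0, U1 inverted output, U2 stuck-at-1, U2 inverted output, U3 stuck-at-0, U3 inverted output, U4 stuck-at-0, U4 inverted output, U5 stuck-at-1, U5 inverted output} — 10 in all.

10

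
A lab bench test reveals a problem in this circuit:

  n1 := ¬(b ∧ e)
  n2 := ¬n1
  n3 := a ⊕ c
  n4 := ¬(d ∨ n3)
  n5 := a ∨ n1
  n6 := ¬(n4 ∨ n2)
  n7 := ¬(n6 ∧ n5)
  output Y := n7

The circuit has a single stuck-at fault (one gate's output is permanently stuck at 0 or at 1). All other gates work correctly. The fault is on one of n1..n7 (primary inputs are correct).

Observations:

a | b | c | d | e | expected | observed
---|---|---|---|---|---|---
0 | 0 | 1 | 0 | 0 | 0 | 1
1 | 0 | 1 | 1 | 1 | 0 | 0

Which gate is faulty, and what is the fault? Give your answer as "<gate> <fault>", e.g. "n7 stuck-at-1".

Fault-free values for test 1 (a=0, b=0, c=1, d=0, e=0): n1=1, n2=0, n3=1, n4=0, n5=1, n6=1, n7=0, giving Y=0. Observed 1.
Test 1: faults giving observed 1 are {n1 stuck-at-0, n2 stuck-at-1, n3 stuck-at-0, n4 stuck-at-1, n5 stuck-at-0, n6 stuck-at-0, n7 stuck-at-1}.
Test 2 (a=1, b=0, c=1, d=1, e=1): fault-free n1=1, n2=0, n3=0, n4=0, n5=1, n6=1, n7=0 → 0; observed 0. Eliminates n1 stuck-at-0, n2 stuck-at-1, n4 stuck-at-1, n5 stuck-at-0, n6 stuck-at-0, n7 stuck-at-1.
Only n3 stuck-at-0 is consistent with every test.

n3 stuck-at-0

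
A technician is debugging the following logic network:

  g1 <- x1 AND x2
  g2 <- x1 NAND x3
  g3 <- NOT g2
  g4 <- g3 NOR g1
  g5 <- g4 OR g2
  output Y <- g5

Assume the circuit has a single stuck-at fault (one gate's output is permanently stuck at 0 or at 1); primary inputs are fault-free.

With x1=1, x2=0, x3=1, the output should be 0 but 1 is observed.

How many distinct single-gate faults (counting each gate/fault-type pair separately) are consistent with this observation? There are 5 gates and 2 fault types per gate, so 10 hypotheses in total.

Fault-free: g1=0, g2=0, g3=1, g4=0, g5=0 → 0. Observed 1.
  g1 stuck-at-0: output 0 ✗
  g1 stuck-at-1: output 0 ✗
  g2 stuck-at-0: output 0 ✗
  g2 stuck-at-1: output 1 ✓
  g3 stuck-at-0: output 1 ✓
  g3 stuck-at-1: output 0 ✗
  g4 stuck-at-0: output 0 ✗
  g4 stuck-at-1: output 1 ✓
  g5 stuck-at-0: output 0 ✗
  g5 stuck-at-1: output 1 ✓
Consistent faults: {g2 stuck-at-1, g3 stuck-at-0, g4 stuck-at-1, g5 stuck-at-1} — 4 in all.

4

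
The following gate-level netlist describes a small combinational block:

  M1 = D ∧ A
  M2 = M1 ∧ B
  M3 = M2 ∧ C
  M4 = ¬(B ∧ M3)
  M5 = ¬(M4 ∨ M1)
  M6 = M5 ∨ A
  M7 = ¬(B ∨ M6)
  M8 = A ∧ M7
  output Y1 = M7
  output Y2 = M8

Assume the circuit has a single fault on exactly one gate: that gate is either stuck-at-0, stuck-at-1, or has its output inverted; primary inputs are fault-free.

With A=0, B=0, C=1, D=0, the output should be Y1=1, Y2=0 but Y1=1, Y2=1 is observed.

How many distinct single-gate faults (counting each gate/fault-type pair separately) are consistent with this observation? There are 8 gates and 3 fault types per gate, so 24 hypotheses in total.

2

Fault-free: M1=0, M2=0, M3=0, M4=1, M5=0, M6=0, M7=1, M8=0 → Y1=1, Y2=0. Observed Y1=1, Y2=1.
  M1: none of the 3 fault types match ✗
  M2: none of the 3 fault types match ✗
  M3: none of the 3 fault types match ✗
  M4: none of the 3 fault types match ✗
  M5: none of the 3 fault types match ✗
  M6: none of the 3 fault types match ✗
  M7: none of the 3 fault types match ✗
  M8: stuck-at-1, inverted output ✓; others ✗
Consistent faults: {M8 stuck-at-1, M8 inverted output} — 2 in all.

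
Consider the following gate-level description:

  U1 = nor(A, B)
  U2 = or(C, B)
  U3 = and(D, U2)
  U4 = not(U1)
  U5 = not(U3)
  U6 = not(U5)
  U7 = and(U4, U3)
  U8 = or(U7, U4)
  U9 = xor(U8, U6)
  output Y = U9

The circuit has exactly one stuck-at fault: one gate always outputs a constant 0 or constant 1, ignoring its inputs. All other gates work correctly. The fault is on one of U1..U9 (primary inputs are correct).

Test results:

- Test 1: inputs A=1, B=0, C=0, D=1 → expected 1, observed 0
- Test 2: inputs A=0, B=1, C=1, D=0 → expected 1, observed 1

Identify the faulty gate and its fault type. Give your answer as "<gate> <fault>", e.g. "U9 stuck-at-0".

Fault-free values for test 1 (A=1, B=0, C=0, D=1): U1=0, U2=0, U3=0, U4=1, U5=1, U6=0, U7=0, U8=1, U9=1, giving Y=1. Observed 0.
Test 1: faults giving observed 0 are {U1 stuck-at-1, U2 stuck-at-1, U3 stuck-at-1, U4 stuck-at-0, U5 stuck-at-0, U6 stuck-at-1, U8 stuck-at-0, U9 stuck-at-0}.
Test 2 (A=0, B=1, C=1, D=0): fault-free U1=0, U2=1, U3=0, U4=1, U5=1, U6=0, U7=0, U8=1, U9=1 → 1; observed 1. Eliminates U1 stuck-at-1, U3 stuck-at-1, U4 stuck-at-0, U5 stuck-at-0, U6 stuck-at-1, U8 stuck-at-0, U9 stuck-at-0.
Only U2 stuck-at-1 is consistent with every test.

U2 stuck-at-1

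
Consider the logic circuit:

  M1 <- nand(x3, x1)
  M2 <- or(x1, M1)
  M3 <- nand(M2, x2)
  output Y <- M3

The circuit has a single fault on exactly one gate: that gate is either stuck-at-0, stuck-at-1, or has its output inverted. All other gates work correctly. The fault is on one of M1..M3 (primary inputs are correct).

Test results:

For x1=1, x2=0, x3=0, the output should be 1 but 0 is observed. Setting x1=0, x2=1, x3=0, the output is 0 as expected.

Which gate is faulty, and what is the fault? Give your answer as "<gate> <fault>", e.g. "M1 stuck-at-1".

Fault-free values for test 1 (x1=1, x2=0, x3=0): M1=1, M2=1, M3=1, giving Y=1. Observed 0.
Test 1: faults giving observed 0 are {M3 stuck-at-0, M3 inverted output}.
Test 2 (x1=0, x2=1, x3=0): fault-free M1=1, M2=1, M3=0 → 0; observed 0. Eliminates M3 inverted output.
Only M3 stuck-at-0 is consistent with every test.

M3 stuck-at-0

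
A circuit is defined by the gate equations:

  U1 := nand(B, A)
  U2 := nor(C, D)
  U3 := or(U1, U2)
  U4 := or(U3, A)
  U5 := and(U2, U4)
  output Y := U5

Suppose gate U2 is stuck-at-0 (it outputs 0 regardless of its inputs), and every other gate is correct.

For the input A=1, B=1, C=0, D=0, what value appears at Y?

0

Propagate with U2 forced: U1=0, U2=0 [stuck-at-0], U3=0, U4=1, U5=0.
So Y = 0. (Without the fault it would be 1.)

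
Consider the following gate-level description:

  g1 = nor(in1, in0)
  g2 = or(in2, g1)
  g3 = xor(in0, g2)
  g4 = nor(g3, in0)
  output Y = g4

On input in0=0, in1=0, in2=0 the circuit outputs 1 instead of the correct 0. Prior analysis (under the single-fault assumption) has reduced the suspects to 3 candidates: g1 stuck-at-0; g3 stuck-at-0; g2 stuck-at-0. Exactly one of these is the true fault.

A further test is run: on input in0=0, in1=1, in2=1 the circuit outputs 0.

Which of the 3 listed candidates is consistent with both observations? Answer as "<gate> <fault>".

Evaluate each candidate on input in0=0, in1=1, in2=1:
  g1 stuck-at-0: g1=0 [stuck-at-0], g2=1, g3=1, g4=0 → 0 — matches
  g3 stuck-at-0: g1=0, g2=1, g3=0 [stuck-at-0], g4=1 → 1 — eliminated
  g2 stuck-at-0: g1=0, g2=0 [stuck-at-0], g3=0, g4=1 → 1 — eliminated
Only g1 stuck-at-0 reproduces the observed 0.

g1 stuck-at-0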